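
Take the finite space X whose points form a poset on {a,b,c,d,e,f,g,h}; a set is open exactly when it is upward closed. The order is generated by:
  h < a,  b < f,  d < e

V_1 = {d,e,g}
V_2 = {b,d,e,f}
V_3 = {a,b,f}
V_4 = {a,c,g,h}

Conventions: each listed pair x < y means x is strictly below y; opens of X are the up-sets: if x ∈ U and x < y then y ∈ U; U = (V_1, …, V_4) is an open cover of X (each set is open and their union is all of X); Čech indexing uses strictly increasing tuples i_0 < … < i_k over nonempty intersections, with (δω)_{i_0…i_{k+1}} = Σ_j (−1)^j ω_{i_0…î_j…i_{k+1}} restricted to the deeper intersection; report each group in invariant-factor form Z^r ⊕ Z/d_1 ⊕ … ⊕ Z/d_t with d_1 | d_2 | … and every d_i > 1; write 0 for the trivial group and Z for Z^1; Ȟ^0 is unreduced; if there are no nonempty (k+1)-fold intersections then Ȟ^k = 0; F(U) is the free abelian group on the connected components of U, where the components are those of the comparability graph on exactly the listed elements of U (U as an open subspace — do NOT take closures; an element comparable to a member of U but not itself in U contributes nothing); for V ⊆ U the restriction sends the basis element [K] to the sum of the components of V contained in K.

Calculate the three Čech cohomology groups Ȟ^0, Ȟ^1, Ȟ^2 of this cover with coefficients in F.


nerve simplices:
  V12={d,e} V14={g} V23={b,f} V34={a}
components per intersection:
  V1: {d,e} {g}
  V2: {b,f} {d,e}
  V3: {a} {b,f}
  V4: {a,h} {c} {g}
  V12: {d,e}
  V14: {g}
  V23: {b,f}
  V34: {a}
C dims 9,4; δ0: rk 4, SNF 1^4
degree 0: 9−4−0 = 5 → Ȟ^0 ≅ Z^5
degree 1: 4−0−4 = 0 → Ȟ^1 ≅ 0
degree 2: 0−0−0 = 0 → Ȟ^2 ≅ 0

Ȟ^0 = Z^5; Ȟ^1 = 0; Ȟ^2 = 0


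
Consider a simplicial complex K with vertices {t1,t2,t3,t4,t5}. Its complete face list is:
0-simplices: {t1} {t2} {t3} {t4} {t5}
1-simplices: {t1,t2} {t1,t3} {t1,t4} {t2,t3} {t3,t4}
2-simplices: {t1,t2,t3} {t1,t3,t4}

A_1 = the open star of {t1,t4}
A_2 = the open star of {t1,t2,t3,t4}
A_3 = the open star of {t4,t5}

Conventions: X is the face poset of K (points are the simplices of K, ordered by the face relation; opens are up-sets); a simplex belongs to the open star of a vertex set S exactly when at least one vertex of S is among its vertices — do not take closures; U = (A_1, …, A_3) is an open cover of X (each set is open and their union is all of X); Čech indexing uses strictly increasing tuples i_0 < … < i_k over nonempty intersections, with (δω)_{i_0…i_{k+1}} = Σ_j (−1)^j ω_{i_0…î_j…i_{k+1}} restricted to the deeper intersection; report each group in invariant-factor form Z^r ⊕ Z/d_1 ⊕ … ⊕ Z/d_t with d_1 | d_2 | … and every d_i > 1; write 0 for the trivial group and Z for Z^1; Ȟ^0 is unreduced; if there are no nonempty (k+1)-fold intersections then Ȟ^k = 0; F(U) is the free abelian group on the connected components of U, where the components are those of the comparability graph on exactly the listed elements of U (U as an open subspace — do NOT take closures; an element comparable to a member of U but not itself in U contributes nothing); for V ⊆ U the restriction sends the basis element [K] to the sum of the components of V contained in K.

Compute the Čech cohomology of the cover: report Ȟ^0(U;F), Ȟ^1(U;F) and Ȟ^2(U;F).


Ȟ^0 = Z^2, Ȟ^1 = 0 and Ȟ^2 = 0

cover nerve:
  A1={{t1},{t4},{t1,t2},{t1,t3},{t1,t4},{t3,t4},{t1,t2,t3},{t1,t3,t4}} A2={{t1},{t2},{t3},{t4},{t1,t2},{t1,t3},{t1,t4},{t2,t3},{t3,t4},{t1,t2,t3},{t1,t3,t4}} A3={{t4},{t5},{t1,t4},{t3,t4},{t1,t3,t4}}
  A12={{t1},{t4},{t1,t2},{t1,t3},{t1,t4},{t3,t4},{t1,t2,t3},{t1,t3,t4}} A13={{t4},{t1,t4},{t3,t4},{t1,t3,t4}} A23={{t4},{t1,t4},{t3,t4},{t1,t3,t4}}
  A123={{t4},{t1,t4},{t3,t4},{t1,t3,t4}}
components per intersection:
  A1: {{t1},{t4},{t1,t2},{t1,t3},{t1,t4},{t3,t4},{t1,t2,t3},{t1,t3,t4}}
  A2: {{t1},{t2},{t3},{t4},{t1,t2},{t1,t3},{t1,t4},{t2,t3},{t3,t4},{t1,t2,t3},{t1,t3,t4}}
  A3: {{t4},{t1,t4},{t3,t4},{t1,t3,t4}} {{t5}}
  A12: {{t1},{t4},{t1,t2},{t1,t3},{t1,t4},{t3,t4},{t1,t2,t3},{t1,t3,t4}}
  A13: {{t4},{t1,t4},{t3,t4},{t1,t3,t4}}
  A23: {{t4},{t1,t4},{t3,t4},{t1,t3,t4}}
  A123: {{t4},{t1,t4},{t3,t4},{t1,t3,t4}}
C dims 4,3,1; δ0: rk 2, SNF 1^2; δ1: rk 1, SNF 1^1
Ȟ^0: (4−2)−0=2 ⇒ Z^2
Ȟ^1: (3−1)−2=0 ⇒ 0
Ȟ^2: (1−0)−1=0 ⇒ 0


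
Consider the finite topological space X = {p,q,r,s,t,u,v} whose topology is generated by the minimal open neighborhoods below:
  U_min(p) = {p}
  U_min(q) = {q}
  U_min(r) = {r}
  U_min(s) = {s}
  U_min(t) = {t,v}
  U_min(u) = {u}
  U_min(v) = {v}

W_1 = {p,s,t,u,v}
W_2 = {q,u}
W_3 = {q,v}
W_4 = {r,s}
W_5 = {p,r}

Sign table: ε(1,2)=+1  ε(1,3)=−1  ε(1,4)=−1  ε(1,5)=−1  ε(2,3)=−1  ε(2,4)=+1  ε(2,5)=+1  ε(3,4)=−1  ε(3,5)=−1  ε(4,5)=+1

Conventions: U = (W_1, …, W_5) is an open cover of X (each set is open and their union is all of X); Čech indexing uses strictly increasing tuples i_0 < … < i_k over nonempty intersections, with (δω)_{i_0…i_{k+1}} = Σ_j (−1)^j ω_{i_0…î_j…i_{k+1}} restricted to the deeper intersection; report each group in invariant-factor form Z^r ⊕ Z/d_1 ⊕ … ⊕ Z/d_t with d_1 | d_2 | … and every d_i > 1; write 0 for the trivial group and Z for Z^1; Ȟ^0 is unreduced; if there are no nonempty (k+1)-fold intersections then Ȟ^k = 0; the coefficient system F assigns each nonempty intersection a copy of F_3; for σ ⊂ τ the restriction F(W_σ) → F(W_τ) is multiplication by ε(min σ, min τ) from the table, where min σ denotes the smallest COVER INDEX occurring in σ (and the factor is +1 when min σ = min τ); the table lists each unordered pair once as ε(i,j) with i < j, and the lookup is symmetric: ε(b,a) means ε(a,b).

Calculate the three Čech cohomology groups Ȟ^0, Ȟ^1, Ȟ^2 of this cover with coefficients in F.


Ȟ^0(U;F) ≅ Z/3, Ȟ^1(U;F) ≅ Z/3 ⊕ Z/3 and Ȟ^2(U;F) ≅ 0

nonempty overlaps:
  W12={u} W13={v} W14={s} W15={p} W23={q} W45={r}
C dims 5,6; δ0: rk_F3 4
degree 0: 5−4−0 = 1 → Ȟ^0 ≅ Z/3
degree 1: 6−0−4 = 2 → Ȟ^1 ≅ Z/3 ⊕ Z/3
degree 2: 0−0−0 = 0 → Ȟ^2 ≅ 0


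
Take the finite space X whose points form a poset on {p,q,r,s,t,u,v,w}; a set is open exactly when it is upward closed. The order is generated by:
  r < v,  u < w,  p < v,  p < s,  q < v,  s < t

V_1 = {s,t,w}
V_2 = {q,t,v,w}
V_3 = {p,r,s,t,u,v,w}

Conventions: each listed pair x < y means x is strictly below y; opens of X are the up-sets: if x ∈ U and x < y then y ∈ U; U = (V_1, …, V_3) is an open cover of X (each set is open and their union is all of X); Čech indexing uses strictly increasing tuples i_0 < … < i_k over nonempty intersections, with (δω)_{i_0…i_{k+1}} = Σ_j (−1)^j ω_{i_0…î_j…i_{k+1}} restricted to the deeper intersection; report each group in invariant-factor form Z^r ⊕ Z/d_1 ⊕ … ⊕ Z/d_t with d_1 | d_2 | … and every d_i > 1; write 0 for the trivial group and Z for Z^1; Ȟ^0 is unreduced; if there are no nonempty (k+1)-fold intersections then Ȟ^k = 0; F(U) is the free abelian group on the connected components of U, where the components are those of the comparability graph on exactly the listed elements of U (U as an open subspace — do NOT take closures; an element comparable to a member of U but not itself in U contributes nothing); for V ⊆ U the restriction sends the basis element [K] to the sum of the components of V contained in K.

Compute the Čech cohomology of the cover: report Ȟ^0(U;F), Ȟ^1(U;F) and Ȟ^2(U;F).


Ȟ^0(U;F) ≅ Z^2, Ȟ^1(U;F) ≅ 0, Ȟ^2(U;F) ≅ 0

nerve of the cover:
  V12={t,w} V13={s,t,w} V23={t,v,w}
  V123={t,w}
components per intersection:
  V1: {s,t} {w}
  V2: {q,v} {t} {w}
  V3: {p,r,s,t,v} {u,w}
  V12: {t} {w}
  V13: {s,t} {w}
  V23: {t} {v} {w}
  V123: {t} {w}
C dims 7,7,2; δ0: rk 5, SNF 1^5; δ1: rk 2, SNF 1^2
Ȟ^0 = (7 − 5) − 0 = 2, so Ȟ^0 ≅ Z^2
Ȟ^1 = (7 − 2) − 5 = 0, so Ȟ^1 ≅ 0
Ȟ^2 = (2 − 0) − 2 = 0, so Ȟ^2 ≅ 0


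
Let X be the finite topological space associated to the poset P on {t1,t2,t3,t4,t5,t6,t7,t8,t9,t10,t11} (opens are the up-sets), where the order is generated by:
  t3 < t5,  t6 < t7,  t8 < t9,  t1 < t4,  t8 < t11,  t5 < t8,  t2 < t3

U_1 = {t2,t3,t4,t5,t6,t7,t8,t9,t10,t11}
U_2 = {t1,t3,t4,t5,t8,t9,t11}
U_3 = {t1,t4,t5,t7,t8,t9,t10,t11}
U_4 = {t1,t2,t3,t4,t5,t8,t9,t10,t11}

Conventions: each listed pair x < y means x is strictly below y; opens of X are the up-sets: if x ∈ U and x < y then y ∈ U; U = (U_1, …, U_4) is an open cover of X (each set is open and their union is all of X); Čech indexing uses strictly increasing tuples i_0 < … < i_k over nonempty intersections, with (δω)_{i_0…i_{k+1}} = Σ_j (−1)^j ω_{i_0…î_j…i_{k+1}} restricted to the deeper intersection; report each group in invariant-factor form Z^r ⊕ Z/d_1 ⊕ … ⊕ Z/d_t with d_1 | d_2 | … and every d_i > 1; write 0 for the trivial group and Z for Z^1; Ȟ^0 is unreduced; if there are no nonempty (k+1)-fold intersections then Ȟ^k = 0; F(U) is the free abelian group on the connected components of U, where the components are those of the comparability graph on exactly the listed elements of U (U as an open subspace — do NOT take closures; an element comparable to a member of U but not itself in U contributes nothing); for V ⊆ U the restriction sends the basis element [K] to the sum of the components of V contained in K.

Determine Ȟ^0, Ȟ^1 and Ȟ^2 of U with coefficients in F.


Ȟ^0(U;F) ≅ Z^4, Ȟ^1(U;F) ≅ 0 and Ȟ^2(U;F) ≅ 0

nonempty overlaps:
  U12={t3,t4,t5,t8,t9,t11} U13={t4,t5,t7,t8,t9,t10,t11} U14={t2,t3,t4,t5,t8,t9,t10,t11} U23={t1,t4,t5,t8,t9,t11} U24={t1,t3,t4,t5,t8,t9,t11} U34={t1,t4,t5,t8,t9,t10,t11}
  U123={t4,t5,t8,t9,t11} U124={t3,t4,t5,t8,t9,t11} U134={t4,t5,t8,t9,t10,t11} U234={t1,t4,t5,t8,t9,t11}
  U1234={t4,t5,t8,t9,t11}
components per intersection:
  U1: {t2,t3,t5,t8,t9,t11} {t4} {t6,t7} {t10}
  U2: {t1,t4} {t3,t5,t8,t9,t11}
  U3: {t1,t4} {t5,t8,t9,t11} {t7} {t10}
  U4: {t1,t4} {t2,t3,t5,t8,t9,t11} {t10}
  U12: {t3,t5,t8,t9,t11} {t4}
  U13: {t4} {t5,t8,t9,t11} {t7} {t10}
  U14: {t2,t3,t5,t8,t9,t11} {t4} {t10}
  U23: {t1,t4} {t5,t8,t9,t11}
  U24: {t1,t4} {t3,t5,t8,t9,t11}
  U34: {t1,t4} {t5,t8,t9,t11} {t10}
  U123: {t4} {t5,t8,t9,t11}
  U124: {t3,t5,t8,t9,t11} {t4}
  U134: {t4} {t5,t8,t9,t11} {t10}
  U234: {t1,t4} {t5,t8,t9,t11}
  U1234: {t4} {t5,t8,t9,t11}
C dims 13,16,9,2; δ0: rk 9, SNF 1^9; δ1: rk 7, SNF 1^7; δ2: rk 2, SNF 1^2
degree 0: 13−9−0 = 4 → Ȟ^0 ≅ Z^4
degree 1: 16−7−9 = 0 → Ȟ^1 ≅ 0
degree 2: 9−2−7 = 0 → Ȟ^2 ≅ 0


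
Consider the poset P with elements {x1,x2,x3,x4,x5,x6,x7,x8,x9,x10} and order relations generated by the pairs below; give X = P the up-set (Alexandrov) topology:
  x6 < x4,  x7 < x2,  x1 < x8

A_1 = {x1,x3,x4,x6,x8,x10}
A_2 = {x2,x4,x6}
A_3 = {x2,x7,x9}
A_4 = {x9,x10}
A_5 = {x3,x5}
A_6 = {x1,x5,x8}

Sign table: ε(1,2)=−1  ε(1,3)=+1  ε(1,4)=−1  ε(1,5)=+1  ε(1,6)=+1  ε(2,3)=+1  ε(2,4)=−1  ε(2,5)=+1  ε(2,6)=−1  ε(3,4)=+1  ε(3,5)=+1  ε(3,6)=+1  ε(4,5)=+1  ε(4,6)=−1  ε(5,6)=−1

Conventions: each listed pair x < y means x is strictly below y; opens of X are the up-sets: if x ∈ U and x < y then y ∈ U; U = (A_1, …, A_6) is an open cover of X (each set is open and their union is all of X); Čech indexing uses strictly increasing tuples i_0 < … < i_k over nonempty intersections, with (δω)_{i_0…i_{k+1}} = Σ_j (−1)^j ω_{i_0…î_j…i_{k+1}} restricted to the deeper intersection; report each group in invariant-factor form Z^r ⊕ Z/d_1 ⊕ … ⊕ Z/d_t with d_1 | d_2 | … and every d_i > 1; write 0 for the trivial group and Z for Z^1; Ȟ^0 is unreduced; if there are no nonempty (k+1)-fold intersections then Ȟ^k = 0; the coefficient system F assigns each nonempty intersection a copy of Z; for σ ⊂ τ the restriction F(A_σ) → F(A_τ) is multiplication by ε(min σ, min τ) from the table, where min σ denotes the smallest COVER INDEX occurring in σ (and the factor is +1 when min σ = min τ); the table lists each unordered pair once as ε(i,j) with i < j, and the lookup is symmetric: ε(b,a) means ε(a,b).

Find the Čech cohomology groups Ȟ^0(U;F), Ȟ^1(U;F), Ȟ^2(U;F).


nonempty overlaps:
  A12={x4,x6} A14={x10} A15={x3} A16={x1,x8} A23={x2} A34={x9} A56={x5}
C dims 6,7; δ0: rk 6, SNF 1^5·2
degree 0: 6−6−0 = 0 → Ȟ^0 ≅ 0
degree 1: 7−0−6 = 1 plus torsion [2] → Ȟ^1 ≅ Z ⊕ Z/2
degree 2: 0−0−0 = 0 → Ȟ^2 ≅ 0

Ȟ^0 ≅ 0,  Ȟ^1 ≅ Z ⊕ Z/2,  Ȟ^2 ≅ 0


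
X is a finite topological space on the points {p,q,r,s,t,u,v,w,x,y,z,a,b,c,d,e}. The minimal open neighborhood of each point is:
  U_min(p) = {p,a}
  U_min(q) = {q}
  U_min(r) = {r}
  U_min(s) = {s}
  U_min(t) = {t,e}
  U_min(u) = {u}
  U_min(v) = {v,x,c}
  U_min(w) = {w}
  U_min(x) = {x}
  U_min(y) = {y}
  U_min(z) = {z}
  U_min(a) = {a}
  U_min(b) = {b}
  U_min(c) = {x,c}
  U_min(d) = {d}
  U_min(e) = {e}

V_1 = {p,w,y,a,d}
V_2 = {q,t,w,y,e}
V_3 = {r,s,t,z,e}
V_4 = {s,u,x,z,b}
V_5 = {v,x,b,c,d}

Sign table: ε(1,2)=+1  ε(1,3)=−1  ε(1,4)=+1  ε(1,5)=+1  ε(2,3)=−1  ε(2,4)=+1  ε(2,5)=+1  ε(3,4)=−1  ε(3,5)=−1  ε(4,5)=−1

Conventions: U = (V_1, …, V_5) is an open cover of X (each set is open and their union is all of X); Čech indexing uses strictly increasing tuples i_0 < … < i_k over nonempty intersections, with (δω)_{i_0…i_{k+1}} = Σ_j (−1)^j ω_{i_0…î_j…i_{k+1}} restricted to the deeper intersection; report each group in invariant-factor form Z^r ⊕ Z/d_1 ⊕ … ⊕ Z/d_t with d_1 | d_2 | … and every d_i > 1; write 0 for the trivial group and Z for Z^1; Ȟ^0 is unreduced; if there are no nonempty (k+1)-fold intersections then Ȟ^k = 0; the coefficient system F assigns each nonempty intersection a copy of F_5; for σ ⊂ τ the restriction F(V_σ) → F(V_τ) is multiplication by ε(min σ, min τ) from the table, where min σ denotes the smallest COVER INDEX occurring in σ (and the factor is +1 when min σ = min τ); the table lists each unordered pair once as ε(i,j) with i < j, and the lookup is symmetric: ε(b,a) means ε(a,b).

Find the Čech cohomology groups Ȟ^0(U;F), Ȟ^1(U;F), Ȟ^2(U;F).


nerve simplices:
  V12={w,y} V15={d} V23={t,e} V34={s,z} V45={x,b}
C dims 5,5; δ0: rk_F5 5
degree 0: 5−5−0 = 0 → Ȟ^0 ≅ 0
degree 1: 5−0−5 = 0 → Ȟ^1 ≅ 0
degree 2: 0−0−0 = 0 → Ȟ^2 ≅ 0

Ȟ^0(U;F) ≅ 0, Ȟ^1(U;F) ≅ 0 and Ȟ^2(U;F) ≅ 0


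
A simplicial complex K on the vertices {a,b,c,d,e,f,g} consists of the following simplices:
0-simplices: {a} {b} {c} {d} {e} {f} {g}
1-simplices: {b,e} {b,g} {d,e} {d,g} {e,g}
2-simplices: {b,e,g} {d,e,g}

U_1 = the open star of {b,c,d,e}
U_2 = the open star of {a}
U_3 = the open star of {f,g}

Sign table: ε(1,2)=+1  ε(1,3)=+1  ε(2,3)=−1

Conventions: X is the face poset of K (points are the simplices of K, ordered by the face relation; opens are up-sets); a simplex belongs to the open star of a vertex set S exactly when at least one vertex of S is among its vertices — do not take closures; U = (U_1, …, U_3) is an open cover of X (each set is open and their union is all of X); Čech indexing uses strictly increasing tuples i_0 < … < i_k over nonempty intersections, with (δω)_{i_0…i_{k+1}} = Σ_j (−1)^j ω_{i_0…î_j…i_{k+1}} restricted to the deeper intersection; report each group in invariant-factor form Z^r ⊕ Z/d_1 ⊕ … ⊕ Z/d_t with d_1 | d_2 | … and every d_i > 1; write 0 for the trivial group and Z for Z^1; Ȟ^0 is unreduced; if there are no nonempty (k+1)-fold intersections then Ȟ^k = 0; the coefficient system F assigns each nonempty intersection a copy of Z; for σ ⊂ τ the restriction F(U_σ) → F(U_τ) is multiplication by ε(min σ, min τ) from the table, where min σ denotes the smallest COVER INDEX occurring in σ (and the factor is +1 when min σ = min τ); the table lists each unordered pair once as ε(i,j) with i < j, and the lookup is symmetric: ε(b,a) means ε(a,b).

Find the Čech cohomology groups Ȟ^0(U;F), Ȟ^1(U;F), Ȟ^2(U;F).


nonempty intersections:
  U1={{b},{c},{d},{e},{b,e},{b,g},{d,e},{d,g},{e,g},{b,e,g},{d,e,g}} U2={{a}} U3={{f},{g},{b,g},{d,g},{e,g},{b,e,g},{d,e,g}}
  U13={{b,g},{d,g},{e,g},{b,e,g},{d,e,g}}
C dims 3,1; δ0: rk 1, SNF 1^1
Ȟ^0: (3−1)−0=2 ⇒ Z^2
Ȟ^1: (1−0)−1=0 ⇒ 0
Ȟ^2: (0−0)−0=0 ⇒ 0

Ȟ^0(U;F) ≅ Z^2; Ȟ^1(U;F) ≅ 0; Ȟ^2(U;F) ≅ 0


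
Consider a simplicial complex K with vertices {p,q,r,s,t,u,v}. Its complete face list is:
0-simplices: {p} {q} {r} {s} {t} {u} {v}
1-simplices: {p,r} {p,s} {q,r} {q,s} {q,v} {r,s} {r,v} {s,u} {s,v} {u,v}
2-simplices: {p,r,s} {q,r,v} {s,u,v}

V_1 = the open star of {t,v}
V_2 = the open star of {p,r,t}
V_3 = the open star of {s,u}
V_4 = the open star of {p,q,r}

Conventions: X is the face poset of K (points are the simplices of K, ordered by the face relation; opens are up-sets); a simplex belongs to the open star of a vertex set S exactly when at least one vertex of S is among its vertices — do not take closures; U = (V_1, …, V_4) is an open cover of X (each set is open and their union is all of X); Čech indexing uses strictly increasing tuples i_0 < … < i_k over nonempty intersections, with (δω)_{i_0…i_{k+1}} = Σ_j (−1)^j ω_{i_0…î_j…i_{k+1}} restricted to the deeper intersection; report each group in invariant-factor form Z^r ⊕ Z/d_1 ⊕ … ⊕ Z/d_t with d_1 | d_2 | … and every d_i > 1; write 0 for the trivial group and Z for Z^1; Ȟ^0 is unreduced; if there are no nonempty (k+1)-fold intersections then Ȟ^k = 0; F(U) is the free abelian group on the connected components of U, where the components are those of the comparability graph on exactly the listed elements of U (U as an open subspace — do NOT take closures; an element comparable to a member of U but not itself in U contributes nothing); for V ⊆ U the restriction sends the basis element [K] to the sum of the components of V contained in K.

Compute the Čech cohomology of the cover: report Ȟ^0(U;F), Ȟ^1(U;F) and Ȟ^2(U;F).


Ȟ^0(U;F) ≅ Z^2; Ȟ^1(U;F) ≅ Z^2; Ȟ^2(U;F) ≅ 0

intersection data:
  V1={{t},{v},{q,v},{r,v},{s,v},{u,v},{q,r,v},{s,u,v}} V2={{p},{r},{t},{p,r},{p,s},{q,r},{r,s},{r,v},{p,r,s},{q,r,v}} V3={{s},{u},{p,s},{q,s},{r,s},{s,u},{s,v},{u,v},{p,r,s},{s,u,v}} V4={{p},{q},{r},{p,r},{p,s},{q,r},{q,s},{q,v},{r,s},{r,v},{p,r,s},{q,r,v}}
  V12={{t},{r,v},{q,r,v}} V13={{s,v},{u,v},{s,u,v}} V14={{q,v},{r,v},{q,r,v}} V23={{p,s},{r,s},{p,r,s}} V24={{p},{r},{p,r},{p,s},{q,r},{r,s},{r,v},{p,r,s},{q,r,v}} V34={{p,s},{q,s},{r,s},{p,r,s}}
  V124={{r,v},{q,r,v}} V234={{p,s},{r,s},{p,r,s}}
components per intersection:
  V1: {{t}} {{v},{q,v},{r,v},{s,v},{u,v},{q,r,v},{s,u,v}}
  V2: {{p},{r},{p,r},{p,s},{q,r},{r,s},{r,v},{p,r,s},{q,r,v}} {{t}}
  V3: {{s},{u},{p,s},{q,s},{r,s},{s,u},{s,v},{u,v},{p,r,s},{s,u,v}}
  V4: {{p},{q},{r},{p,r},{p,s},{q,r},{q,s},{q,v},{r,s},{r,v},{p,r,s},{q,r,v}}
  V12: {{t}} {{r,v},{q,r,v}}
  V13: {{s,v},{u,v},{s,u,v}}
  V14: {{q,v},{r,v},{q,r,v}}
  V23: {{p,s},{r,s},{p,r,s}}
  V24: {{p},{r},{p,r},{p,s},{q,r},{r,s},{r,v},{p,r,s},{q,r,v}}
  V34: {{p,s},{r,s},{p,r,s}} {{q,s}}
  V124: {{r,v},{q,r,v}}
  V234: {{p,s},{r,s},{p,r,s}}
C dims 6,8,2; δ0: rk 4, SNF 1^4; δ1: rk 2, SNF 1^2
Ȟ^0 = (6 − 4) − 0 = 2, so Ȟ^0 ≅ Z^2
Ȟ^1 = (8 − 2) − 4 = 2, so Ȟ^1 ≅ Z^2
Ȟ^2 = (2 − 0) − 2 = 0, so Ȟ^2 ≅ 0


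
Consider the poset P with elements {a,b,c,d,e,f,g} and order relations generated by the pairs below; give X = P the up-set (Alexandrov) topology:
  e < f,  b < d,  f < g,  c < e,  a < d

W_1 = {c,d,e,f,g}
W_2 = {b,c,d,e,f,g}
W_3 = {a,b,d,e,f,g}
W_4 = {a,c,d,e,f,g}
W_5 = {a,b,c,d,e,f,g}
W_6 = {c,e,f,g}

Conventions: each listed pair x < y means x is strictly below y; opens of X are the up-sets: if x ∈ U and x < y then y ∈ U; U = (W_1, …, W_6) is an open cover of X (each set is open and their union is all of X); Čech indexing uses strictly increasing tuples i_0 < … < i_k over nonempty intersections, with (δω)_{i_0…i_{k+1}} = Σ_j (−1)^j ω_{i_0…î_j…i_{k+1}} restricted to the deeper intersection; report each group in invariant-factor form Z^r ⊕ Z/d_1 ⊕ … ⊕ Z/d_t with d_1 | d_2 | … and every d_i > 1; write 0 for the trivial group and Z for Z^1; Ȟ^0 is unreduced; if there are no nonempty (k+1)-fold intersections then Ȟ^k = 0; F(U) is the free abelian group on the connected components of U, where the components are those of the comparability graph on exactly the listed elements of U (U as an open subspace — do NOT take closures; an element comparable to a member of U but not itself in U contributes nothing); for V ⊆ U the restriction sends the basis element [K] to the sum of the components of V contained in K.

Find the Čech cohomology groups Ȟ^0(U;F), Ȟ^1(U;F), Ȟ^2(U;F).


Ȟ^0 = Z^2, Ȟ^1 = 0, Ȟ^2 = 0

nonempty overlaps:
  W12={c,d,e,f,g} W13={d,e,f,g} W14={c,d,e,f,g} W15={c,d,e,f,g} W16={c,e,f,g} W23={b,d,e,f,g} W24={c,d,e,f,g} W25={b,c,d,e,f,g} W26={c,e,f,g} W34={a,d,e,f,g} W35={a,b,d,e,f,g} W36={e,f,g} W45={a,c,d,e,f,g} W46={c,e,f,g} W56={c,e,f,g}
  W123={d,e,f,g} W124={c,d,e,f,g} W125={c,d,e,f,g} W126={c,e,f,g} W134={d,e,f,g} W135={d,e,f,g} W136={e,f,g} W145={c,d,e,f,g} W146={c,e,f,g} W156={c,e,f,g} W234={d,e,f,g} W235={b,d,e,f,g} W236={e,f,g} W245={c,d,e,f,g} W246={c,e,f,g} W256={c,e,f,g} W345={a,d,e,f,g} W346={e,f,g} W356={e,f,g} W456={c,e,f,g}
  W1234={d,e,f,g} W1235={d,e,f,g} W1236={e,f,g} W1245={c,d,e,f,g} W1246={c,e,f,g} W1256={c,e,f,g} W1345={d,e,f,g} W1346={e,f,g} W1356={e,f,g} W1456={c,e,f,g} W2345={d,e,f,g} W2346={e,f,g} W2356={e,f,g} W2456={c,e,f,g} W3456={e,f,g}
  W12345={d,e,f,g} W12346={e,f,g} W12356={e,f,g} W12456={c,e,f,g} W13456={e,f,g} W23456={e,f,g}
  W123456={e,f,g}
components per intersection:
  W1: {c,e,f,g} {d}
  W2: {b,d} {c,e,f,g}
  W3: {a,b,d} {e,f,g}
  W4: {a,d} {c,e,f,g}
  W5: {a,b,d} {c,e,f,g}
  W6: {c,e,f,g}
  W12: {c,e,f,g} {d}
  W13: {d} {e,f,g}
  W14: {c,e,f,g} {d}
  W15: {c,e,f,g} {d}
  W16: {c,e,f,g}
  W23: {b,d} {e,f,g}
  W24: {c,e,f,g} {d}
  W25: {b,d} {c,e,f,g}
  W26: {c,e,f,g}
  W34: {a,d} {e,f,g}
  W35: {a,b,d} {e,f,g}
  W36: {e,f,g}
  W45: {a,d} {c,e,f,g}
  W46: {c,e,f,g}
  W56: {c,e,f,g}
  W123: {d} {e,f,g}
  W124: {c,e,f,g} {d}
  W125: {c,e,f,g} {d}
  W126: {c,e,f,g}
  W134: {d} {e,f,g}
  W135: {d} {e,f,g}
  W136: {e,f,g}
  W145: {c,e,f,g} {d}
  W146: {c,e,f,g}
  W156: {c,e,f,g}
  W234: {d} {e,f,g}
  W235: {b,d} {e,f,g}
  W236: {e,f,g}
  W245: {c,e,f,g} {d}
  W246: {c,e,f,g}
  W256: {c,e,f,g}
  W345: {a,d} {e,f,g}
  W346: {e,f,g}
  W356: {e,f,g}
  W456: {c,e,f,g}
  W1234: {d} {e,f,g}
  W1235: {d} {e,f,g}
  W1236: {e,f,g}
  W1245: {c,e,f,g} {d}
  W1246: {c,e,f,g}
  W1256: {c,e,f,g}
  W1345: {d} {e,f,g}
  W1346: {e,f,g}
  W1356: {e,f,g}
  W1456: {c,e,f,g}
  W2345: {d} {e,f,g}
  W2346: {e,f,g}
  W2356: {e,f,g}
  W2456: {c,e,f,g}
  W3456: {e,f,g}
  W12345: {d} {e,f,g}
  W12346: {e,f,g}
  W12356: {e,f,g}
  W12456: {c,e,f,g}
  W13456: {e,f,g}
  W23456: {e,f,g}
  W123456: {e,f,g}
C dims 11,25,30,20; δ0: rk 9, SNF 1^9; δ1: rk 16, SNF 1^16; δ2: rk 14, SNF 1^14
degree 0: 11−9−0 = 2 → Ȟ^0 ≅ Z^2
degree 1: 25−16−9 = 0 → Ȟ^1 ≅ 0
degree 2: 30−14−16 = 0 → Ȟ^2 ≅ 0


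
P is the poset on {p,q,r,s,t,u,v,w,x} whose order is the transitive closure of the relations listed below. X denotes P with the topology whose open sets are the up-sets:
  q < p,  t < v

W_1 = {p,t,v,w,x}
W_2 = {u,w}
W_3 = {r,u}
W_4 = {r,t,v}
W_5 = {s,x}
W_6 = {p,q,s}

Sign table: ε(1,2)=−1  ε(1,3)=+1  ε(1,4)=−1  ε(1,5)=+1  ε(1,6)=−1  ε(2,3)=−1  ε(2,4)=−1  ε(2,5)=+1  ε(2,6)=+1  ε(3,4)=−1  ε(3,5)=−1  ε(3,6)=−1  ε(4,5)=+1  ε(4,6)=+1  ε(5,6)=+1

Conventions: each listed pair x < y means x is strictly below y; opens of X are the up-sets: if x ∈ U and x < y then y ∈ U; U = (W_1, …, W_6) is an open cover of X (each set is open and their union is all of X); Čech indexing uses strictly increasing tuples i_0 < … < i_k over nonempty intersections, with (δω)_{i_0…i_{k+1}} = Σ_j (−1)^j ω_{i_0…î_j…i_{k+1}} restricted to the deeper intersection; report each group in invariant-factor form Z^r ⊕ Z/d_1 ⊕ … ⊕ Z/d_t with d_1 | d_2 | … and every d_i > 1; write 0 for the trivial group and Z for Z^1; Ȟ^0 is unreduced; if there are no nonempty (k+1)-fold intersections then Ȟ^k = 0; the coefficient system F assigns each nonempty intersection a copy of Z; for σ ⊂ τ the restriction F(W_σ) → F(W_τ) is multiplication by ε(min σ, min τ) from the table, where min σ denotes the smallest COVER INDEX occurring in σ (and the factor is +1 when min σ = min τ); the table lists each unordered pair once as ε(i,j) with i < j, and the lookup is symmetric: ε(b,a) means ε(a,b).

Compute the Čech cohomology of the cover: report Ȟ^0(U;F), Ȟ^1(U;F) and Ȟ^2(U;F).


Ȟ^0 ≅ 0, Ȟ^1 ≅ Z ⊕ Z/2, Ȟ^2 ≅ 0

nonempty overlaps:
  W12={w} W14={t,v} W15={x} W16={p} W23={u} W34={r} W56={s}
C dims 6,7; δ0: rk 6, SNF 1^5·2
degree 0: 6−6−0 = 0 → Ȟ^0 ≅ 0
degree 1: 7−0−6 = 1 plus torsion [2] → Ȟ^1 ≅ Z ⊕ Z/2
degree 2: 0−0−0 = 0 → Ȟ^2 ≅ 0


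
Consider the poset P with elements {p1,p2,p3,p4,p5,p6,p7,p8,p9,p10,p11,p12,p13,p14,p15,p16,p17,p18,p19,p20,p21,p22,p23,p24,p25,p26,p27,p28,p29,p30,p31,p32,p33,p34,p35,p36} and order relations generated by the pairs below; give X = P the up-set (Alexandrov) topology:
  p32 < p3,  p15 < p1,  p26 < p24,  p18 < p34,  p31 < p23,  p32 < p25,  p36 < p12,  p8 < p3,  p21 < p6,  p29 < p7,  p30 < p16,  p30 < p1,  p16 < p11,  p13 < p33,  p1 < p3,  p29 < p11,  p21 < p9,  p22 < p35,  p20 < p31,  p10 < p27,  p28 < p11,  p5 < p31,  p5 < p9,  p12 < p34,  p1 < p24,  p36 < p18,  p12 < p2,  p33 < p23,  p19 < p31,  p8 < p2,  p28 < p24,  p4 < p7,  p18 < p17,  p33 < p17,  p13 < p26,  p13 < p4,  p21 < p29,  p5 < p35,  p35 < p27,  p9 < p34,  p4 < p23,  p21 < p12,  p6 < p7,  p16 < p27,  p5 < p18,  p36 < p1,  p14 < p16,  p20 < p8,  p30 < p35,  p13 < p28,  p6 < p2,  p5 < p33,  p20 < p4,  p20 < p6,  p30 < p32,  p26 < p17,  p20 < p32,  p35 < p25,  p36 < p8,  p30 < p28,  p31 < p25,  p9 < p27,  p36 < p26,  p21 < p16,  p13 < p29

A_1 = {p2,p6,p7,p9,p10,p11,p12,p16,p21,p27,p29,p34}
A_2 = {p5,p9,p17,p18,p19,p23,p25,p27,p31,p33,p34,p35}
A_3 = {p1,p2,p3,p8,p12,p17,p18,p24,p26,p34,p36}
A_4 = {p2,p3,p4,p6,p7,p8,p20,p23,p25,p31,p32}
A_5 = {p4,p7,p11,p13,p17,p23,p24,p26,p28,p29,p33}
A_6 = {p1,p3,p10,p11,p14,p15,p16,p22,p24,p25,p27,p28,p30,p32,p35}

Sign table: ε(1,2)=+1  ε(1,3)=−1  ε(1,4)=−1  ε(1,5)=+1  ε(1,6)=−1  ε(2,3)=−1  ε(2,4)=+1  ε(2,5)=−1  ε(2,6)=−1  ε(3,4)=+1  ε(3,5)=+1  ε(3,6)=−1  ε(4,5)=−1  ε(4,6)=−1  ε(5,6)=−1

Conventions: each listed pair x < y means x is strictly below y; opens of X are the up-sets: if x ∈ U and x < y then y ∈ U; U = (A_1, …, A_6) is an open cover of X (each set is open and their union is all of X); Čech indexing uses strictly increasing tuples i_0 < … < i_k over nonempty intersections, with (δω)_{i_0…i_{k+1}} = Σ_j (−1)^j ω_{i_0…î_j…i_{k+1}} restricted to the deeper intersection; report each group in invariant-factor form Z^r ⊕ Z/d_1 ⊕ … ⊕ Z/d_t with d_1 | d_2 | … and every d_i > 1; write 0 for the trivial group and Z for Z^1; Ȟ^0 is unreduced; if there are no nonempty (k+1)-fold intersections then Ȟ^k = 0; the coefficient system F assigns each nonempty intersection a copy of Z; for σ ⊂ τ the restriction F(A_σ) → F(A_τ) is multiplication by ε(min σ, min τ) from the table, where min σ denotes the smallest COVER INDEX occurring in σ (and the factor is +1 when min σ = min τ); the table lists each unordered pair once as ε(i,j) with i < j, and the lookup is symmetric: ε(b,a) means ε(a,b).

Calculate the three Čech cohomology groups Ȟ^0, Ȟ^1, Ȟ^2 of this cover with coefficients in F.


Ȟ^0 ≅ 0, Ȟ^1 ≅ Z/2 and Ȟ^2 ≅ Z

intersection data:
  A12={p9,p27,p34} A13={p2,p12,p34} A14={p2,p6,p7} A15={p7,p11,p29} A16={p10,p11,p16,p27} A23={p17,p18,p34} A24={p23,p25,p31} A25={p17,p23,p33} A26={p25,p27,p35} A34={p2,p3,p8} A35={p17,p24,p26} A36={p1,p3,p24} A45={p4,p7,p23} A46={p3,p25,p32} A56={p11,p24,p28}
  A123={p34} A126={p27} A134={p2} A145={p7} A156={p11} A235={p17} A245={p23} A246={p25} A346={p3} A356={p24}
C dims 6,15,10; δ0: rk 6, SNF 1^5·2; δ1: rk 9, SNF 1^9
Ȟ^0 = (6 − 6) − 0 = 0, so Ȟ^0 ≅ 0
Ȟ^1 = (15 − 9) − 6 = 0 plus torsion [2], so Ȟ^1 ≅ Z/2
Ȟ^2 = (10 − 0) − 9 = 1, so Ȟ^2 ≅ Z


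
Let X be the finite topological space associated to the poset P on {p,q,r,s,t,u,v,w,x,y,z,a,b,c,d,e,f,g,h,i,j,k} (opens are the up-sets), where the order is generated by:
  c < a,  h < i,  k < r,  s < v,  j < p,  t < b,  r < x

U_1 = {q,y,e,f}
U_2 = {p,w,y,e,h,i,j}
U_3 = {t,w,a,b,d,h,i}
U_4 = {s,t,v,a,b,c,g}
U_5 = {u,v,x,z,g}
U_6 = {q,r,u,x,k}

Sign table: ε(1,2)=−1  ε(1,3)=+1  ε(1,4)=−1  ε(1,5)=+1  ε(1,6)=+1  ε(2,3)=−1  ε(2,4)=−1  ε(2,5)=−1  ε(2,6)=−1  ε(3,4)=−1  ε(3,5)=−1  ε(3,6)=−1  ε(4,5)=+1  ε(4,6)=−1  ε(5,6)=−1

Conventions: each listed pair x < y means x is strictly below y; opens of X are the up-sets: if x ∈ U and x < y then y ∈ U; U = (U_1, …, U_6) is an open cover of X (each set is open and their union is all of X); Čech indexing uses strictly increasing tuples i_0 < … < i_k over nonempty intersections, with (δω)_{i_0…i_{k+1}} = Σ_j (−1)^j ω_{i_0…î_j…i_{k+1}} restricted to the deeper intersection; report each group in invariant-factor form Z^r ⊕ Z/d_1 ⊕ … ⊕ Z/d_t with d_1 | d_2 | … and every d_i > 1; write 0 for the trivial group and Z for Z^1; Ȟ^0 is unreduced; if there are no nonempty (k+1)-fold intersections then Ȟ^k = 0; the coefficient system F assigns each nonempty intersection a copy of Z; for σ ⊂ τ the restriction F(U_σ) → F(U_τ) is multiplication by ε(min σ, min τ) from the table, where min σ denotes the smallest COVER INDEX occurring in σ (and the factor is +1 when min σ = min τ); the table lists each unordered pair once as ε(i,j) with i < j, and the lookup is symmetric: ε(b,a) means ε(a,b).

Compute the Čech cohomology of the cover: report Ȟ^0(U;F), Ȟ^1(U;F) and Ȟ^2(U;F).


Ȟ^0 ≅ Z,  Ȟ^1 ≅ Z,  Ȟ^2 ≅ 0

intersection data:
  U12={y,e} U16={q} U23={w,h,i} U34={t,a,b} U45={v,g} U56={u,x}
C dims 6,6; δ0: rk 5, SNF 1^5
Ȟ^0 = (6 − 5) − 0 = 1, so Ȟ^0 ≅ Z
Ȟ^1 = (6 − 0) − 5 = 1, so Ȟ^1 ≅ Z
Ȟ^2 = (0 − 0) − 0 = 0, so Ȟ^2 ≅ 0


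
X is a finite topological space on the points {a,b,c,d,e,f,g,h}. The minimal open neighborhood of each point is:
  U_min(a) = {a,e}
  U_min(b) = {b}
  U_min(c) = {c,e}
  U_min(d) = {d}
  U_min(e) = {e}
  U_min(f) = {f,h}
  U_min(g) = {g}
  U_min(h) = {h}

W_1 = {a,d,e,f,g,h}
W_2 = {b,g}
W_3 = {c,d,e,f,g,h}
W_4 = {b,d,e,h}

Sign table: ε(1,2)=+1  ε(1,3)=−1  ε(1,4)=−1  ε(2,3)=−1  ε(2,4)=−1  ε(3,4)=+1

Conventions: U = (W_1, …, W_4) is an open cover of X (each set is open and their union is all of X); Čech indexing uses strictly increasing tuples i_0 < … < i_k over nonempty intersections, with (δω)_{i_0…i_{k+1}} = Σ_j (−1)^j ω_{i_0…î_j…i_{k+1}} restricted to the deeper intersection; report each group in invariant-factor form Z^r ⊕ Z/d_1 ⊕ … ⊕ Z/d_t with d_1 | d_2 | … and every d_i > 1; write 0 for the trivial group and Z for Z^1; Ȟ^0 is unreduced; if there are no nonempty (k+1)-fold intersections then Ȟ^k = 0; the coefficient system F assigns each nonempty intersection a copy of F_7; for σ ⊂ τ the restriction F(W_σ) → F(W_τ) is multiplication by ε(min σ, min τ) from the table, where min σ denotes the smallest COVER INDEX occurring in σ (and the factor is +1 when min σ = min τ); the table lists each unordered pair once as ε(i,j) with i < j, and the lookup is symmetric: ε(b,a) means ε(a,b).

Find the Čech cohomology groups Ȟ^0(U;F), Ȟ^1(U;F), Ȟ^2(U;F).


nonempty intersections:
  W12={g} W13={d,e,f,g,h} W14={d,e,h} W23={g} W24={b} W34={d,e,h}
  W123={g} W134={d,e,h}
C dims 4,6,2; δ0: rk_F7 3; δ1: rk_F7 2
Ȟ^0: (4−3)−0=1 ⇒ Z/7
Ȟ^1: (6−2)−3=1 ⇒ Z/7
Ȟ^2: (2−0)−2=0 ⇒ 0

Ȟ^0(U;F) ≅ Z/7, Ȟ^1(U;F) ≅ Z/7, Ȟ^2(U;F) ≅ 0


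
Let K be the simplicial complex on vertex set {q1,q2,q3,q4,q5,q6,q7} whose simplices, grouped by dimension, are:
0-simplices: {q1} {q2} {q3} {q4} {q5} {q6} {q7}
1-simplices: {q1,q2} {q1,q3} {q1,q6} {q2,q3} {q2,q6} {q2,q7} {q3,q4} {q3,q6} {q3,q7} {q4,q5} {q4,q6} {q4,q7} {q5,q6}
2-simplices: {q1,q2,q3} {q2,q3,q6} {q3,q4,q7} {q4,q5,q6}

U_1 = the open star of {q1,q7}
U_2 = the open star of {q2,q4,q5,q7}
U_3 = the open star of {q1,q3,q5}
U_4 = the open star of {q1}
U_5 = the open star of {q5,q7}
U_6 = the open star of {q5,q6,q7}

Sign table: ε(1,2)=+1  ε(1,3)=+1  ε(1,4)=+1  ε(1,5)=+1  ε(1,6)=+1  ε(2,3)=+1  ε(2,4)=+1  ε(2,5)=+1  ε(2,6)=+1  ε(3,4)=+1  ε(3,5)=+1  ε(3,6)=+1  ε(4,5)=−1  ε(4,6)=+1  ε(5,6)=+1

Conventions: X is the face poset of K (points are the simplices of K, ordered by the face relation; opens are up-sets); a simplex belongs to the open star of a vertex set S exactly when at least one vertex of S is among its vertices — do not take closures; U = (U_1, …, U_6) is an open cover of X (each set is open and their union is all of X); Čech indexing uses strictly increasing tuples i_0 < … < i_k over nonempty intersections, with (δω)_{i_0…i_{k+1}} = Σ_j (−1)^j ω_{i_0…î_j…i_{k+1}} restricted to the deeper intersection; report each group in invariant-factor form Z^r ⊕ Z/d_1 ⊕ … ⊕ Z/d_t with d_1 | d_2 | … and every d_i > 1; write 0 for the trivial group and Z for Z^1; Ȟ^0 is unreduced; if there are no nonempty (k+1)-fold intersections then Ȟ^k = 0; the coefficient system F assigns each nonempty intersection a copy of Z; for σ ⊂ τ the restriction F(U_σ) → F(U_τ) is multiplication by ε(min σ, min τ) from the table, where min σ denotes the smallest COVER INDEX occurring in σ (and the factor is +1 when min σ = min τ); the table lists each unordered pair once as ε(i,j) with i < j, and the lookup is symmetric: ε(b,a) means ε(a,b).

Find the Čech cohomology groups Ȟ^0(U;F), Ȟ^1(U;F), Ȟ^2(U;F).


Ȟ^0 ≅ Z; Ȟ^1 ≅ 0; Ȟ^2 ≅ 0

nonempty overlaps:
  U1={{q1},{q7},{q1,q2},{q1,q3},{q1,q6},{q2,q7},{q3,q7},{q4,q7},{q1,q2,q3},{q3,q4,q7}} U2={{q2},{q4},{q5},{q7},{q1,q2},{q2,q3},{q2,q6},{q2,q7},{q3,q4},{q3,q7},{q4,q5},{q4,q6},{q4,q7},{q5,q6},{q1,q2,q3},{q2,q3,q6},{q3,q4,q7},{q4,q5,q6}} U3={{q1},{q3},{q5},{q1,q2},{q1,q3},{q1,q6},{q2,q3},{q3,q4},{q3,q6},{q3,q7},{q4,q5},{q5,q6},{q1,q2,q3},{q2,q3,q6},{q3,q4,q7},{q4,q5,q6}} U4={{q1},{q1,q2},{q1,q3},{q1,q6},{q1,q2,q3}} U5={{q5},{q7},{q2,q7},{q3,q7},{q4,q5},{q4,q7},{q5,q6},{q3,q4,q7},{q4,q5,q6}} U6={{q5},{q6},{q7},{q1,q6},{q2,q6},{q2,q7},{q3,q6},{q3,q7},{q4,q5},{q4,q6},{q4,q7},{q5,q6},{q2,q3,q6},{q3,q4,q7},{q4,q5,q6}}
  U12={{q7},{q1,q2},{q2,q7},{q3,q7},{q4,q7},{q1,q2,q3},{q3,q4,q7}} U13={{q1},{q1,q2},{q1,q3},{q1,q6},{q3,q7},{q1,q2,q3},{q3,q4,q7}} U14={{q1},{q1,q2},{q1,q3},{q1,q6},{q1,q2,q3}} U15={{q7},{q2,q7},{q3,q7},{q4,q7},{q3,q4,q7}} U16={{q7},{q1,q6},{q2,q7},{q3,q7},{q4,q7},{q3,q4,q7}} U23={{q5},{q1,q2},{q2,q3},{q3,q4},{q3,q7},{q4,q5},{q5,q6},{q1,q2,q3},{q2,q3,q6},{q3,q4,q7},{q4,q5,q6}} U24={{q1,q2},{q1,q2,q3}} U25={{q5},{q7},{q2,q7},{q3,q7},{q4,q5},{q4,q7},{q5,q6},{q3,q4,q7},{q4,q5,q6}} U26={{q5},{q7},{q2,q6},{q2,q7},{q3,q7},{q4,q5},{q4,q6},{q4,q7},{q5,q6},{q2,q3,q6},{q3,q4,q7},{q4,q5,q6}} U34={{q1},{q1,q2},{q1,q3},{q1,q6},{q1,q2,q3}} U35={{q5},{q3,q7},{q4,q5},{q5,q6},{q3,q4,q7},{q4,q5,q6}} U36={{q5},{q1,q6},{q3,q6},{q3,q7},{q4,q5},{q5,q6},{q2,q3,q6},{q3,q4,q7},{q4,q5,q6}} U46={{q1,q6}} U56={{q5},{q7},{q2,q7},{q3,q7},{q4,q5},{q4,q7},{q5,q6},{q3,q4,q7},{q4,q5,q6}}
  U123={{q1,q2},{q3,q7},{q1,q2,q3},{q3,q4,q7}} U124={{q1,q2},{q1,q2,q3}} U125={{q7},{q2,q7},{q3,q7},{q4,q7},{q3,q4,q7}} U126={{q7},{q2,q7},{q3,q7},{q4,q7},{q3,q4,q7}} U134={{q1},{q1,q2},{q1,q3},{q1,q6},{q1,q2,q3}} U135={{q3,q7},{q3,q4,q7}} U136={{q1,q6},{q3,q7},{q3,q4,q7}} U146={{q1,q6}} U156={{q7},{q2,q7},{q3,q7},{q4,q7},{q3,q4,q7}} U234={{q1,q2},{q1,q2,q3}} U235={{q5},{q3,q7},{q4,q5},{q5,q6},{q3,q4,q7},{q4,q5,q6}} U236={{q5},{q3,q7},{q4,q5},{q5,q6},{q2,q3,q6},{q3,q4,q7},{q4,q5,q6}} U256={{q5},{q7},{q2,q7},{q3,q7},{q4,q5},{q4,q7},{q5,q6},{q3,q4,q7},{q4,q5,q6}} U346={{q1,q6}} U356={{q5},{q3,q7},{q4,q5},{q5,q6},{q3,q4,q7},{q4,q5,q6}}
  U1234={{q1,q2},{q1,q2,q3}} U1235={{q3,q7},{q3,q4,q7}} U1236={{q3,q7},{q3,q4,q7}} U1256={{q7},{q2,q7},{q3,q7},{q4,q7},{q3,q4,q7}} U1346={{q1,q6}} U1356={{q3,q7},{q3,q4,q7}} U2356={{q5},{q3,q7},{q4,q5},{q5,q6},{q3,q4,q7},{q4,q5,q6}}
  U12356={{q3,q7},{q3,q4,q7}}
C dims 6,14,15,7; δ0: rk 5, SNF 1^5; δ1: rk 9, SNF 1^9; δ2: rk 6, SNF 1^6
degree 0: 6−5−0 = 1 → Ȟ^0 ≅ Z
degree 1: 14−9−5 = 0 → Ȟ^1 ≅ 0
degree 2: 15−6−9 = 0 → Ȟ^2 ≅ 0


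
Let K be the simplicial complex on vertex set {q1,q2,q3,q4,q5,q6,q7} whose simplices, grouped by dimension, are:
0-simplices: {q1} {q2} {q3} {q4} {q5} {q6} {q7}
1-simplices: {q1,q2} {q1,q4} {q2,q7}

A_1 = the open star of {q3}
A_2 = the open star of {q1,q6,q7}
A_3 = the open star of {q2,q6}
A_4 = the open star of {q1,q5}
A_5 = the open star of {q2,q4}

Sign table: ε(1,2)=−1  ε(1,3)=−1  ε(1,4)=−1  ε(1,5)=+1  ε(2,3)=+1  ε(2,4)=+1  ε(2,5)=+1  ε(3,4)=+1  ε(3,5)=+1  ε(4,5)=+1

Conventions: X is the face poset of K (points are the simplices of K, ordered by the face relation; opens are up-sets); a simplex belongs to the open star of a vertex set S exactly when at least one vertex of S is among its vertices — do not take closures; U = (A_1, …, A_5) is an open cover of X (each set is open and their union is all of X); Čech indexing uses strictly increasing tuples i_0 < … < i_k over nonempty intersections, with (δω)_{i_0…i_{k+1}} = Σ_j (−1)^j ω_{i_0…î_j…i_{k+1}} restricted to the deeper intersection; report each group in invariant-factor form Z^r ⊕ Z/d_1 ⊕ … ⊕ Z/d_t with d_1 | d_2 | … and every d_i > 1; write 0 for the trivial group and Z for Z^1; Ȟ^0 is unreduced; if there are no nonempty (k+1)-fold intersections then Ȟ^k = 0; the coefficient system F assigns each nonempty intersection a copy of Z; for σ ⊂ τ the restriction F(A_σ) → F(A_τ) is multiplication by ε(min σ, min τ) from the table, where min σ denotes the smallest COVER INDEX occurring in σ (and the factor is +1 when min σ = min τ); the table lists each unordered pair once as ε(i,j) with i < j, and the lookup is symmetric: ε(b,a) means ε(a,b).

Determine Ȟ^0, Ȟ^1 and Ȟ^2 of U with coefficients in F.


nerve simplices:
  A1={{q3}} A2={{q1},{q6},{q7},{q1,q2},{q1,q4},{q2,q7}} A3={{q2},{q6},{q1,q2},{q2,q7}} A4={{q1},{q5},{q1,q2},{q1,q4}} A5={{q2},{q4},{q1,q2},{q1,q4},{q2,q7}}
  A23={{q6},{q1,q2},{q2,q7}} A24={{q1},{q1,q2},{q1,q4}} A25={{q1,q2},{q1,q4},{q2,q7}} A34={{q1,q2}} A35={{q2},{q1,q2},{q2,q7}} A45={{q1,q2},{q1,q4}}
  A234={{q1,q2}} A235={{q1,q2},{q2,q7}} A245={{q1,q2},{q1,q4}} A345={{q1,q2}}
  A2345={{q1,q2}}
C dims 5,6,4,1; δ0: rk 3, SNF 1^3; δ1: rk 3, SNF 1^3; δ2: rk 1, SNF 1^1
degree 0: 5−3−0 = 2 → Ȟ^0 ≅ Z^2
degree 1: 6−3−3 = 0 → Ȟ^1 ≅ 0
degree 2: 4−1−3 = 0 → Ȟ^2 ≅ 0

Ȟ^0 ≅ Z^2; Ȟ^1 ≅ 0; Ȟ^2 ≅ 0


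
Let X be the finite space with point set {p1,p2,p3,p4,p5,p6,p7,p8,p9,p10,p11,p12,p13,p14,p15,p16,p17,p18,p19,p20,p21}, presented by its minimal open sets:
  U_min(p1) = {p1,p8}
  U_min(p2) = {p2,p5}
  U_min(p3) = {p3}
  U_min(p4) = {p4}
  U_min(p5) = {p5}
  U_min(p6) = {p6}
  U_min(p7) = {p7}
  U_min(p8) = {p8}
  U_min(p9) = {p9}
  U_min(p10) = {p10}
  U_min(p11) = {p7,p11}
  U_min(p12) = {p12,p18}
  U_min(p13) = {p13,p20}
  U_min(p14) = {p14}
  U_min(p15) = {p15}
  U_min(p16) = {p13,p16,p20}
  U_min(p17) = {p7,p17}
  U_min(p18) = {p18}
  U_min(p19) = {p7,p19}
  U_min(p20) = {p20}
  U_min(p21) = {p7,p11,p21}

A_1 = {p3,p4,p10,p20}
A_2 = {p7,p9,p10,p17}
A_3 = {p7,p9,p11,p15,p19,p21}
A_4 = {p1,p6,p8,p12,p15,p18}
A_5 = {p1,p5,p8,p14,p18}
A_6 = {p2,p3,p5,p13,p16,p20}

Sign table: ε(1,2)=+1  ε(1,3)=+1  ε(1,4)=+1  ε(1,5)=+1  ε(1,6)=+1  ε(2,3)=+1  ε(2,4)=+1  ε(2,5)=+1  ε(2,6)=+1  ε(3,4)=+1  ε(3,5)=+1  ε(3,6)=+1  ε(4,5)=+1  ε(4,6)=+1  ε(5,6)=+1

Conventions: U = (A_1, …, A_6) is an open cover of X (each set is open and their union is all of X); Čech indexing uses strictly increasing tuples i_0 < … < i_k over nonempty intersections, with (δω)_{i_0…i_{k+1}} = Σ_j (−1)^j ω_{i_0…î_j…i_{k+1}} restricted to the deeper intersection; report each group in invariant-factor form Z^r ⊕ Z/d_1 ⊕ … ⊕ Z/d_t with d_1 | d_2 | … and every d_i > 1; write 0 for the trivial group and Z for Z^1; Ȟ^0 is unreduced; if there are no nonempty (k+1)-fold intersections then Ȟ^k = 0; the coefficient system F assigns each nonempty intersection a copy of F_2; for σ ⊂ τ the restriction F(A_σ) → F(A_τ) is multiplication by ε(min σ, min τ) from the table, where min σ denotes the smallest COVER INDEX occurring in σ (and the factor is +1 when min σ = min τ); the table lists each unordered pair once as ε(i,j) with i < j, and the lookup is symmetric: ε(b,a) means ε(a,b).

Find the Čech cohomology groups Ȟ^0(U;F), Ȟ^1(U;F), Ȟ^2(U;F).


Ȟ^0 ≅ Z/2,  Ȟ^1 ≅ Z/2,  Ȟ^2 ≅ 0

cover nerve:
  A12={p10} A16={p3,p20} A23={p7,p9} A34={p15} A45={p1,p8,p18} A56={p5}
C dims 6,6; δ0: rk_F2 5
Ȟ^0: (6−5)−0=1 ⇒ Z/2
Ȟ^1: (6−0)−5=1 ⇒ Z/2
Ȟ^2: (0−0)−0=0 ⇒ 0
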